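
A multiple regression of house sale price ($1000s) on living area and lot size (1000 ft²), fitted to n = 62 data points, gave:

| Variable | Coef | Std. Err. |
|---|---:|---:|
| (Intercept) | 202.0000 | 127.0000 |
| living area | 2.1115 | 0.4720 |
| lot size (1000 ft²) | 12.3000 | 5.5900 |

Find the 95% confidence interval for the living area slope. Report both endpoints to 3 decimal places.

(1.167, 3.056)

Read off: b = 2.1115, SE = 0.4720 for living area.
df = n − k − 1 = 62 − 2 − 1 = 59.
t* = t_{0.025, 59} = 2.000995.
Margin = t* × SE = 2.000995 × 0.4720 = 0.94447.
CI: 2.1115 ± 0.94447 → (1.167, 3.056).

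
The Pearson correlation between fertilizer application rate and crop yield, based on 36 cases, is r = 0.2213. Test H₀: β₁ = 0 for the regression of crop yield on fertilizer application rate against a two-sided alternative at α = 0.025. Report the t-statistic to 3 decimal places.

t = 1.323

t = r·√(n − 2)/√(1 − r²) = 0.2213·√34/√0.951026 = 1.323.
df = n − 2 = 34.
Two-sided p ≈ 0.1946, which is ≥ 0.025, so fail to reject H₀.
The data do not give significant evidence of a linear association between fertilizer application rate and crop yield.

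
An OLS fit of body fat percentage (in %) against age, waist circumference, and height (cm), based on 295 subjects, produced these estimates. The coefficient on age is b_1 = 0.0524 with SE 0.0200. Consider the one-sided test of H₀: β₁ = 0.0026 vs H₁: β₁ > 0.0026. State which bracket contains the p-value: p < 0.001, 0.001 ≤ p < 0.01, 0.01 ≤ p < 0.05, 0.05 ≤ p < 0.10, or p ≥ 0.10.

0.001 ≤ p < 0.01

t = (0.0524 − 0.0026) / 0.0200 = 2.490.
df = n − k − 1 = 295 − 3 − 1 = 291.
One-sided p = P(T_{291} > t) ≈ 0.0067.
So 0.001 ≤ p < 0.01.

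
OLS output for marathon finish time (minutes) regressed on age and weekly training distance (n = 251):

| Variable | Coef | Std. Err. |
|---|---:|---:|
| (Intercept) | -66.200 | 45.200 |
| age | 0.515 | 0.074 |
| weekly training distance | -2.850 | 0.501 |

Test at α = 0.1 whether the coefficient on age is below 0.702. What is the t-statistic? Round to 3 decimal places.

Read off: b = 0.515, SE = 0.074 for age.
H₀: β₁ = 0.702 vs H₁: β₁ < 0.702.
t = (0.515 − 0.702) / 0.074 = -2.527.
df = n − k − 1 = 251 − 2 − 1 = 248.
One-sided p ≈ 0.0061, which is < 0.1, so reject H₀.
There is evidence that the true slope on age is below 0.702 minutes per unit, holding the other predictors fixed.

t = -2.527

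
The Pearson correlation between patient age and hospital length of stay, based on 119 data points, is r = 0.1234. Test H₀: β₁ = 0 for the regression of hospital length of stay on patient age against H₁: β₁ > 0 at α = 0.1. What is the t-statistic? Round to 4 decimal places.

t = 1.3451

t = r·√(n − 2)/√(1 − r²) = 0.1234·√117/√0.984772 = 1.3451.
df = n − 2 = 117.
One-sided p ≈ 0.0906, which is < 0.1, so reject H₀.
There is evidence of a linear association between patient age and hospital length of stay.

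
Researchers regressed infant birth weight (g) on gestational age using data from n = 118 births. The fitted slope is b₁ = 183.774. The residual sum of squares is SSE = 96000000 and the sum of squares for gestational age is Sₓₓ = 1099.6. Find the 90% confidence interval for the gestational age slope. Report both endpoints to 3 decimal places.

(138.286, 229.262)

MSE = SSE/(n − 2) = 96000000/116 = 827586.
SE(b₁) = √(MSE/Sₓₓ) = √(827586/1099.6) = 27.434.
df = n − 2 = 116.
t* = t_{0.05, 116} = 1.658096.
Margin = t* × SE = 1.658096 × 27.434 = 45.48821.
CI: 183.774 ± 45.48821 → (138.286, 229.262).
With 90% confidence, each one-unit increase in gestational age is associated with a change of between 138.286 and 229.262 g in infant birth weight.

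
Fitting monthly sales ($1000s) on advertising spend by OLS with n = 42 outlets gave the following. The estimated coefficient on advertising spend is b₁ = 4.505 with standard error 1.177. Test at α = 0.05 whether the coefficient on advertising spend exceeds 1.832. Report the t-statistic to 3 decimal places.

H₀: β₁ = 1.832 vs H₁: β₁ > 1.832.
t = (b₁ − β₁⁰)/SE = (4.505 − 1.832) / 1.177 = 2.271.
df = n − 2 = 42 − 2 = 40.
One-sided p ≈ 0.0143, which is < 0.05, so reject H₀.
There is evidence that the true slope on advertising spend exceeds 1.832 $1000s per unit.

t = 2.271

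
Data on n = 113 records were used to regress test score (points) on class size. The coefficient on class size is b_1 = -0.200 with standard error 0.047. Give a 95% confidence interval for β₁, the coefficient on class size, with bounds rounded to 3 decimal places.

df = n − 2 = 113 − 2 = 111.
t* = t_{0.025, 111} = 1.981567.
Margin = t* × SE = 1.981567 × 0.047 = 0.09313.
CI: -0.200 ± 0.09313 → (-0.293, -0.107).
With 95% confidence, each one-unit increase in class size is associated with a change of between -0.293 and -0.107 points in test score.

(-0.293, -0.107)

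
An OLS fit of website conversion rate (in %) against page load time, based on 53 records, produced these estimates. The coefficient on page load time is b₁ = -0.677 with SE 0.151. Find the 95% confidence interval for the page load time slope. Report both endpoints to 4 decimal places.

(-0.9801, -0.3739)

df = n − 2 = 53 − 2 = 51.
t* = t_{0.025, 51} = 2.007584.
Margin = t* × SE = 2.007584 × 0.151 = 0.303145.
CI: -0.677 ± 0.303145 → (-0.9801, -0.3739).
With 95% confidence, each one-unit increase in page load time is associated with a change of between -0.9801 and -0.3739 % in website conversion rate.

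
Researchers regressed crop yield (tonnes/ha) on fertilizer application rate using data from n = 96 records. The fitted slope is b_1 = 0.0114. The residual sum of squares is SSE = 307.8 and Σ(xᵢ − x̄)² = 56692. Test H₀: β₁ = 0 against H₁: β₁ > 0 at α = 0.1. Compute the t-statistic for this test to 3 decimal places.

MSE = SSE/(n − 2) = 307.8/94 = 3.27447.
SE(b_1) = √(MSE/Sₓₓ) = √(3.27447/56692) = 0.00759993.
t = 0.0114 / 0.00759993 = 1.500.
df = n − 2 = 94.
One-sided p ≈ 0.0685, which is < 0.1, so reject H₀.
There is evidence that the true slope on fertilizer application rate is positive.

t = 1.500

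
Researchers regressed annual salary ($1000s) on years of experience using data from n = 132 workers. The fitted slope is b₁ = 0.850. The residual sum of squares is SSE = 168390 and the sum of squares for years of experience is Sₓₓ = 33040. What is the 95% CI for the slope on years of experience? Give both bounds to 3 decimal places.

(0.458, 1.242)

MSE = SSE/(n − 2) = 168390/130 = 1295.31.
SE(b₁) = √(MSE/Sₓₓ) = √(1295.31/33040) = 0.198001.
df = n − 2 = 130.
t* = t_{0.025, 130} = 1.97838.
Margin = t* × SE = 1.97838 × 0.198001 = 0.39172.
CI: 0.850 ± 0.39172 → (0.458, 1.242).
With 95% confidence, each one-unit increase in years of experience is associated with a change of between 0.458 and 1.242 $1000s in annual salary.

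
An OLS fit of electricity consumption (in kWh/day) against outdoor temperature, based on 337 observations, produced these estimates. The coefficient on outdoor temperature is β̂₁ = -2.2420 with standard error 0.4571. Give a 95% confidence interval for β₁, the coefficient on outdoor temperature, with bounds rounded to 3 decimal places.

df = n − 2 = 337 − 2 = 335.
t* = t_{0.025, 335} = 1.967071.
Margin = t* × SE = 1.967071 × 0.4571 = 0.89915.
CI: -2.2420 ± 0.89915 → (-3.141, -1.343).
With 95% confidence, each one-unit increase in outdoor temperature is associated with a change of between -3.141 and -1.343 kWh/day in electricity consumption.

(-3.141, -1.343)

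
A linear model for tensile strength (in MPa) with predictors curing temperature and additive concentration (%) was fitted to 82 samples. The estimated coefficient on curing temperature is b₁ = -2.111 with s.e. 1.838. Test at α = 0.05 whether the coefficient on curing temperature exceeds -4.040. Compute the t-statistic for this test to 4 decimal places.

t = 1.0495

H₀: β₁ = -4.040 vs H₁: β₁ > -4.040.
t = (b₁ − β₁⁰)/SE = (-2.111 − (-4.040)) / 1.838 = 1.0495.
df = n − k − 1 = 82 − 2 − 1 = 79.
One-sided p ≈ 0.1486, which is ≥ 0.05, so fail to reject H₀.
The data do not give significant evidence that the true slope on curing temperature exceeds -4.040 MPa per unit, holding the other predictors fixed.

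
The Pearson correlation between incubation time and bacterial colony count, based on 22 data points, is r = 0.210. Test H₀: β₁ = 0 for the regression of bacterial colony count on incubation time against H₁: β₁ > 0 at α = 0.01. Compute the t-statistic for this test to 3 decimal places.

t = r·√(n − 2)/√(1 − r²) = 0.210·√20/√0.9559 = 0.961.
df = n − 2 = 20.
One-sided p ≈ 0.1741, which is ≥ 0.01, so fail to reject H₀.
The data do not give significant evidence of a linear association between incubation time and bacterial colony count.

t = 0.961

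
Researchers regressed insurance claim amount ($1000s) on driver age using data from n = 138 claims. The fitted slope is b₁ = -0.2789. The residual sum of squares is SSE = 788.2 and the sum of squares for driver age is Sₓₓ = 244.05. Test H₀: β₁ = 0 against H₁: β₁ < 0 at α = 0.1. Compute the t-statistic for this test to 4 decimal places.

t = -1.8098

MSE = SSE/(n − 2) = 788.2/136 = 5.79559.
SE(b₁) = √(MSE/Sₓₓ) = √(5.79559/244.05) = 0.154102.
t = -0.2789 / 0.154102 = -1.8098.
df = n − 2 = 136.
One-sided p ≈ 0.0363, which is < 0.1, so reject H₀.
There is evidence that the true slope on driver age is negative.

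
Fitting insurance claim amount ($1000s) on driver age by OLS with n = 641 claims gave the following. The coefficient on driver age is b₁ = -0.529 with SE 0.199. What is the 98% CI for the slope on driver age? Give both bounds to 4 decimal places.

df = n − 2 = 641 − 2 = 639.
t* = t_{0.01, 639} = 2.332198.
Margin = t* × SE = 2.332198 × 0.199 = 0.464107.
CI: -0.529 ± 0.464107 → (-0.9931, -0.0649).
With 98% confidence, each one-unit increase in driver age is associated with a change of between -0.9931 and -0.0649 $1000s in insurance claim amount.

(-0.9931, -0.0649)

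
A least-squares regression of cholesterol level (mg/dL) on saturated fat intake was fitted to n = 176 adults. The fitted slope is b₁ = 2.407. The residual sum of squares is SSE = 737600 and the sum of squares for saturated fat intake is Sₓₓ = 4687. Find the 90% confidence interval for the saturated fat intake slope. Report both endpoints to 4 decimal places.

(0.8343, 3.9797)

MSE = SSE/(n − 2) = 737600/174 = 4239.08.
SE(b₁) = √(MSE/Sₓₓ) = √(4239.08/4687) = 0.951017.
df = n − 2 = 174.
t* = t_{0.05, 174} = 1.653658.
Margin = t* × SE = 1.653658 × 0.951017 = 1.572657.
CI: 2.407 ± 1.572657 → (0.8343, 3.9797).
With 90% confidence, each one-unit increase in saturated fat intake is associated with a change of between 0.8343 and 3.9797 mg/dL in cholesterol level.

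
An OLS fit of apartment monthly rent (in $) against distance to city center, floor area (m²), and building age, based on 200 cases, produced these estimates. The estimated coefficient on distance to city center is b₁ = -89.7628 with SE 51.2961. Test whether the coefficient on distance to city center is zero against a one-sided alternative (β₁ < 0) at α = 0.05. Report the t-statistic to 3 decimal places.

t = -1.750

H₀: β₁ = 0 vs H₁: β₁ < 0.
t = (b₁ − β₁⁰)/SE = -89.7628 / 51.2961 = -1.750.
df = n − k − 1 = 200 − 3 − 1 = 196.
One-sided p ≈ 0.0409, which is < 0.05, so reject H₀.
There is evidence that the true slope on distance to city center is negative, holding the other predictors fixed.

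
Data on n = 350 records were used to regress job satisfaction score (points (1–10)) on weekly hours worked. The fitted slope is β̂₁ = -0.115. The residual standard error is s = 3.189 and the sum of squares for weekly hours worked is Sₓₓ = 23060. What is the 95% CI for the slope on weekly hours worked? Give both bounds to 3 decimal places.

SE(β̂₁) = s/√Sₓₓ = 3.189/√23060 = 0.0210003.
df = n − 2 = 348.
t* = t_{0.025, 348} = 1.966804.
Margin = t* × SE = 1.966804 × 0.0210003 = 0.04130.
CI: -0.115 ± 0.04130 → (-0.156, -0.074).
With 95% confidence, each one-unit increase in weekly hours worked is associated with a change of between -0.156 and -0.074 points (1–10) in job satisfaction score.

(-0.156, -0.074)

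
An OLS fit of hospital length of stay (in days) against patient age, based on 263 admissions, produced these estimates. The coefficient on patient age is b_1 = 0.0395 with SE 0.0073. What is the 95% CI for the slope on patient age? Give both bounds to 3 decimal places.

(0.025, 0.054)

df = n − 2 = 263 − 2 = 261.
t* = t_{0.025, 261} = 1.969095.
Margin = t* × SE = 1.969095 × 0.0073 = 0.01437.
CI: 0.0395 ± 0.01437 → (0.025, 0.054).
With 95% confidence, each one-unit increase in patient age is associated with a change of between 0.025 and 0.054 days in hospital length of stay.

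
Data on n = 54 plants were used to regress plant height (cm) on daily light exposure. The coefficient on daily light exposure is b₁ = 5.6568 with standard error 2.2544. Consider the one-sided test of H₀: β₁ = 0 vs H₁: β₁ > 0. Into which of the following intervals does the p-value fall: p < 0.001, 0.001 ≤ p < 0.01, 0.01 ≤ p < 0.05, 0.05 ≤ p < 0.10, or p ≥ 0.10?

t = 5.6568 / 2.2544 = 2.509.
df = n − 2 = 54 − 2 = 52.
One-sided p = P(T_{52} > t) ≈ 0.0076.
So 0.001 ≤ p < 0.01.

0.001 ≤ p < 0.01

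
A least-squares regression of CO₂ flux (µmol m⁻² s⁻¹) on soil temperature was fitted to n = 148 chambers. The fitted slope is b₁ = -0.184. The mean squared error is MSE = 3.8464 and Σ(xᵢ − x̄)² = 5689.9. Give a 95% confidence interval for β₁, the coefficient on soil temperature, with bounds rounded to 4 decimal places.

(-0.2354, -0.1326)

SE(b₁) = √(MSE/Sₓₓ) = √(3.8464/5689.9) = 0.0260001.
df = n − 2 = 146.
t* = t_{0.025, 146} = 1.976346.
Margin = t* × SE = 1.976346 × 0.0260001 = 0.051385.
CI: -0.184 ± 0.051385 → (-0.2354, -0.1326).
With 95% confidence, each one-unit increase in soil temperature is associated with a change of between -0.2354 and -0.1326 µmol m⁻² s⁻¹ in CO₂ flux.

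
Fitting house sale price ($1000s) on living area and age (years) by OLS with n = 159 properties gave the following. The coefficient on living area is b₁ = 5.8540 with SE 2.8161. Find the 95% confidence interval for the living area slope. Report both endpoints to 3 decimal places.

df = n − k − 1 = 159 − 2 − 1 = 156.
t* = t_{0.025, 156} = 1.975288.
Margin = t* × SE = 1.975288 × 2.8161 = 5.56261.
CI: 5.8540 ± 5.56261 → (0.291, 11.417).
With 95% confidence, each one-unit increase in living area is associated with a change of between 0.291 and 11.417 $1000s in house sale price, holding the other predictors fixed.

(0.291, 11.417)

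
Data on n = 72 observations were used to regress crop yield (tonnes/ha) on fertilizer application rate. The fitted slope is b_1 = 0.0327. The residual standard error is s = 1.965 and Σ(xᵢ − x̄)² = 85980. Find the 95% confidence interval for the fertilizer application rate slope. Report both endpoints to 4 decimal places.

(0.0193, 0.0461)

SE(b_1) = s/√Sₓₓ = 1.965/√85980 = 0.00670137.
df = n − 2 = 70.
t* = t_{0.025, 70} = 1.994437.
Margin = t* × SE = 1.994437 × 0.00670137 = 0.013365.
CI: 0.0327 ± 0.013365 → (0.0193, 0.0461).
With 95% confidence, each one-unit increase in fertilizer application rate is associated with a change of between 0.0193 and 0.0461 tonnes/ha in crop yield.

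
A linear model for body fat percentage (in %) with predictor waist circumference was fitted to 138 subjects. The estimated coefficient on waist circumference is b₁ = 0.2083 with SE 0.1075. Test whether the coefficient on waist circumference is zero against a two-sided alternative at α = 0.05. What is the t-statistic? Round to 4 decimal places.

H₀: β₁ = 0 vs H₁: β₁ ≠ 0.
t = (b₁ − β₁⁰)/SE = 0.2083 / 0.1075 = 1.9377.
df = n − 2 = 138 − 2 = 136.
Two-sided p ≈ 0.0547, which is ≥ 0.05, so fail to reject H₀.
The data do not give significant evidence of an association between waist circumference and body fat percentage.

t = 1.9377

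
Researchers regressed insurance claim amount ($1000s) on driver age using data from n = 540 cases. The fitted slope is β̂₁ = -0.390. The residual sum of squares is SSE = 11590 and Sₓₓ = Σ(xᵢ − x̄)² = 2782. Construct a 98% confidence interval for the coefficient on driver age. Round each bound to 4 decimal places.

MSE = SSE/(n − 2) = 11590/538 = 21.5428.
SE(β̂₁) = √(MSE/Sₓₓ) = √(21.5428/2782) = 0.0879978.
df = n − 2 = 538.
t* = t_{0.01, 538} = 2.333299.
Margin = t* × SE = 2.333299 × 0.0879978 = 0.205325.
CI: -0.390 ± 0.205325 → (-0.5953, -0.1847).
With 98% confidence, each one-unit increase in driver age is associated with a change of between -0.5953 and -0.1847 $1000s in insurance claim amount.

(-0.5953, -0.1847)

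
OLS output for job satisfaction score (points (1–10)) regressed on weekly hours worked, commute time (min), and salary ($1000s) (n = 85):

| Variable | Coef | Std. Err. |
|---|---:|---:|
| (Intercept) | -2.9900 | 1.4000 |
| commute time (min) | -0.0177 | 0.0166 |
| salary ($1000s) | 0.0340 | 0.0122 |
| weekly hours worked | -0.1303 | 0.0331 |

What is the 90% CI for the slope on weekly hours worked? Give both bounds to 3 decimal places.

(-0.185, -0.075)

Read off: b = -0.1303, SE = 0.0331 for weekly hours worked.
df = n − k − 1 = 85 − 3 − 1 = 81.
t* = t_{0.05, 81} = 1.663884.
Margin = t* × SE = 1.663884 × 0.0331 = 0.05507.
CI: -0.1303 ± 0.05507 → (-0.185, -0.075).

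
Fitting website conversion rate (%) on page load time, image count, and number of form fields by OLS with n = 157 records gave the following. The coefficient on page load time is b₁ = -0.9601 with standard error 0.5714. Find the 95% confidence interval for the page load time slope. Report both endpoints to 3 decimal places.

df = n − k − 1 = 157 − 3 − 1 = 153.
t* = t_{0.025, 153} = 1.97559.
Margin = t* × SE = 1.97559 × 0.5714 = 1.12885.
CI: -0.9601 ± 1.12885 → (-2.089, 0.169).
With 95% confidence, each one-unit increase in page load time is associated with a change of between -2.089 and 0.169 % in website conversion rate, holding the other predictors fixed.

(-2.089, 0.169)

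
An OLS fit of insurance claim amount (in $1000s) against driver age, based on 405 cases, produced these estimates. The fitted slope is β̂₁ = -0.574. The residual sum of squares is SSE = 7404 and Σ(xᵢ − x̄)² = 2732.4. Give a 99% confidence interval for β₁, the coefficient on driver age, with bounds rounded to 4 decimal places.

(-0.7862, -0.3618)

MSE = SSE/(n − 2) = 7404/403 = 18.3722.
SE(β̂₁) = √(MSE/Sₓₓ) = √(18.3722/2732.4) = 0.081999.
df = n − 2 = 403.
t* = t_{0.005, 403} = 2.588084.
Margin = t* × SE = 2.588084 × 0.081999 = 0.212220.
CI: -0.574 ± 0.212220 → (-0.7862, -0.3618).
With 99% confidence, each one-unit increase in driver age is associated with a change of between -0.7862 and -0.3618 $1000s in insurance claim amount.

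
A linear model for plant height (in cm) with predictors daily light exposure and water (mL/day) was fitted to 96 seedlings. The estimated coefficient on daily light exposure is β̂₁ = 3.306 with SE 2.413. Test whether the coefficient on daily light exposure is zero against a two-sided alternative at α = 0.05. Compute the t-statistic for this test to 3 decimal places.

H₀: β₁ = 0 vs H₁: β₁ ≠ 0.
t = (β̂₁ − β₁⁰)/SE = 3.306 / 2.413 = 1.370.
df = n − k − 1 = 96 − 2 − 1 = 93.
Two-sided p ≈ 0.1740, which is ≥ 0.05, so fail to reject H₀.
The data do not give significant evidence of an association between daily light exposure and plant height, after adjusting for the other predictors.

t = 1.370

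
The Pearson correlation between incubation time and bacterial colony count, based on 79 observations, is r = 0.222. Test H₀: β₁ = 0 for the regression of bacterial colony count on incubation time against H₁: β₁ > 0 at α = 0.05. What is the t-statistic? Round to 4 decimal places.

t = 1.9979

t = r·√(n − 2)/√(1 − r²) = 0.222·√77/√0.950716 = 1.9979.
df = n − 2 = 77.
One-sided p ≈ 0.0246, which is < 0.05, so reject H₀.
There is evidence of a linear association between incubation time and bacterial colony count.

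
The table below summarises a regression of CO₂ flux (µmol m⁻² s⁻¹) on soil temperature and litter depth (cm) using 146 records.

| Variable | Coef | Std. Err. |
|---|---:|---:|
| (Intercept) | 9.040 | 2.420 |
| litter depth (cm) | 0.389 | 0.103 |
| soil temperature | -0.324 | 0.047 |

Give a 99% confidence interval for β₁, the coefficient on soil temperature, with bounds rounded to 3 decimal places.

Read off: b = -0.324, SE = 0.047 for soil temperature.
df = n − k − 1 = 146 − 2 − 1 = 143.
t* = t_{0.005, 143} = 2.610647.
Margin = t* × SE = 2.610647 × 0.047 = 0.12270.
CI: -0.324 ± 0.12270 → (-0.447, -0.201).

(-0.447, -0.201)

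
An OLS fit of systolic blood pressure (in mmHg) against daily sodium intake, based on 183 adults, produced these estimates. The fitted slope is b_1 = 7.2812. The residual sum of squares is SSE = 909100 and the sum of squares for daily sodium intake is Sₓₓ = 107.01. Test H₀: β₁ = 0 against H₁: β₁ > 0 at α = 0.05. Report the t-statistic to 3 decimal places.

t = 1.063

MSE = SSE/(n − 2) = 909100/181 = 5022.65.
SE(b_1) = √(MSE/Sₓₓ) = √(5022.65/107.01) = 6.85101.
t = 7.2812 / 6.85101 = 1.063.
df = n − 2 = 181.
One-sided p ≈ 0.1446, which is ≥ 0.05, so fail to reject H₀.
The data do not give significant evidence that the true slope on daily sodium intake is positive.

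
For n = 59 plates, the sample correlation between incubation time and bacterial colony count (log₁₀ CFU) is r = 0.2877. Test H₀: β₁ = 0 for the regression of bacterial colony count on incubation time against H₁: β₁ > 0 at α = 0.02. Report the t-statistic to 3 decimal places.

t = r·√(n − 2)/√(1 − r²) = 0.2877·√57/√0.917229 = 2.268.
df = n − 2 = 57.
One-sided p ≈ 0.0136, which is < 0.02, so reject H₀.
There is evidence of a linear association between incubation time and bacterial colony count.

t = 2.268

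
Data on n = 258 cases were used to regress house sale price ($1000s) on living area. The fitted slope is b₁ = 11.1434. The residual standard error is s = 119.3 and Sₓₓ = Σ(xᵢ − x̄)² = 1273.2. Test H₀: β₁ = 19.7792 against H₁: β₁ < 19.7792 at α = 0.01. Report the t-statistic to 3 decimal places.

SE(b₁) = s/√Sₓₓ = 119.3/√1273.2 = 3.34343.
t = (11.1434 − 19.7792) / 3.34343 = -2.583.
df = n − 2 = 256.
One-sided p ≈ 0.0052, which is < 0.01, so reject H₀.
There is evidence that the true slope on living area is below 19.7792 $1000s per unit.

t = -2.583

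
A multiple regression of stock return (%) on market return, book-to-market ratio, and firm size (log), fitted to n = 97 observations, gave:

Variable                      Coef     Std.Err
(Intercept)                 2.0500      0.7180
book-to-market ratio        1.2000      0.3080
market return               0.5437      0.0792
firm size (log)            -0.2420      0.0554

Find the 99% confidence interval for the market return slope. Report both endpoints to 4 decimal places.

Read off: b = 0.5437, SE = 0.0792 for market return.
df = n − k − 1 = 97 − 3 − 1 = 93.
t* = t_{0.005, 93} = 2.629732.
Margin = t* × SE = 2.629732 × 0.0792 = 0.208275.
CI: 0.5437 ± 0.208275 → (0.3354, 0.7520).

(0.3354, 0.7520)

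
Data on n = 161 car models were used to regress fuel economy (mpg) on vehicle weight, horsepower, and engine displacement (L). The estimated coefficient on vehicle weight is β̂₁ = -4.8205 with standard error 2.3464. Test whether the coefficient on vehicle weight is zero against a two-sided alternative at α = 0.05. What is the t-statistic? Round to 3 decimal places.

H₀: β₁ = 0 vs H₁: β₁ ≠ 0.
t = (β̂₁ − β₁⁰)/SE = -4.8205 / 2.3464 = -2.054.
df = n − k − 1 = 161 − 3 − 1 = 157.
Two-sided p ≈ 0.0416, which is < 0.05, so reject H₀.
There is evidence that vehicle weight is associated with fuel economy, holding the other predictors fixed.

t = -2.054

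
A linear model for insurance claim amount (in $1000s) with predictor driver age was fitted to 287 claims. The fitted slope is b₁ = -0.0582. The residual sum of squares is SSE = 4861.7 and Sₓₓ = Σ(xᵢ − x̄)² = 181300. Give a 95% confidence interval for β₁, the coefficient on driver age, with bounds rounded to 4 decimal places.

MSE = SSE/(n − 2) = 4861.7/285 = 17.0586.
SE(b₁) = √(MSE/Sₓₓ) = √(17.0586/181300) = 0.00970002.
df = n − 2 = 285.
t* = t_{0.025, 285} = 1.968323.
Margin = t* × SE = 1.968323 × 0.00970002 = 0.019093.
CI: -0.0582 ± 0.019093 → (-0.0773, -0.0391).
With 95% confidence, each one-unit increase in driver age is associated with a change of between -0.0773 and -0.0391 $1000s in insurance claim amount.

(-0.0773, -0.0391)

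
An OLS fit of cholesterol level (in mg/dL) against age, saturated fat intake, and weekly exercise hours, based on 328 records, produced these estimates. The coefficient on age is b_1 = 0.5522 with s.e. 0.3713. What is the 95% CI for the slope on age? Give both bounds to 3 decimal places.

(-0.178, 1.283)

df = n − k − 1 = 328 − 3 − 1 = 324.
t* = t_{0.025, 324} = 1.967313.
Margin = t* × SE = 1.967313 × 0.3713 = 0.73046.
CI: 0.5522 ± 0.73046 → (-0.178, 1.283).
With 95% confidence, each one-unit increase in age is associated with a change of between -0.178 and 1.283 mg/dL in cholesterol level, holding the other predictors fixed.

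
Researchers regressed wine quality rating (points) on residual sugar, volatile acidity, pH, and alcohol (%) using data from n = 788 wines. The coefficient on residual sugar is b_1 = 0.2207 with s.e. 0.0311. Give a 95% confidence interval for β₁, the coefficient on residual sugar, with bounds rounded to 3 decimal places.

(0.160, 0.282)

df = n − k − 1 = 788 − 4 − 1 = 783.
t* = t_{0.025, 783} = 1.962998.
Margin = t* × SE = 1.962998 × 0.0311 = 0.06105.
CI: 0.2207 ± 0.06105 → (0.160, 0.282).
With 95% confidence, each one-unit increase in residual sugar is associated with a change of between 0.160 and 0.282 points in wine quality rating, holding the other predictors fixed.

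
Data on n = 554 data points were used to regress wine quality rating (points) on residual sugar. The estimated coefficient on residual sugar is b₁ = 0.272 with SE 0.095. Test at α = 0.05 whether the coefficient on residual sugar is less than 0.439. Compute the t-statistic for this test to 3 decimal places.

H₀: β₁ = 0.439 vs H₁: β₁ < 0.439.
t = (b₁ − β₁⁰)/SE = (0.272 − 0.439) / 0.095 = -1.758.
df = n − 2 = 554 − 2 = 552.
One-sided p ≈ 0.0397, which is < 0.05, so reject H₀.
There is evidence that the true slope on residual sugar is below 0.439 points per unit.

t = -1.758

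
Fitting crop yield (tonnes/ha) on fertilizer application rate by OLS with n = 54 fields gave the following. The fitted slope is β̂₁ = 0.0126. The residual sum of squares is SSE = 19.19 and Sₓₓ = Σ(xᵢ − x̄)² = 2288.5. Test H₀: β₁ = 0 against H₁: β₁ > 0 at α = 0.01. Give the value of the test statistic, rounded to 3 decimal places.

MSE = SSE/(n − 2) = 19.19/52 = 0.369038.
SE(β̂₁) = √(MSE/Sₓₓ) = √(0.369038/2288.5) = 0.0126987.
t = 0.0126 / 0.0126987 = 0.992.
df = n − 2 = 52.
One-sided p ≈ 0.1628, which is ≥ 0.01, so fail to reject H₀.
The data do not give significant evidence that the true slope on fertilizer application rate is positive.

t = 0.992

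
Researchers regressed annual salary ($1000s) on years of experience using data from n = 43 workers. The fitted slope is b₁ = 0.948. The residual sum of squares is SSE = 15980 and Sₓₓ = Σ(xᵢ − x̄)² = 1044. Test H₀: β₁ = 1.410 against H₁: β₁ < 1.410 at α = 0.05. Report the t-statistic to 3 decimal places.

MSE = SSE/(n − 2) = 15980/41 = 389.756.
SE(b₁) = √(MSE/Sₓₓ) = √(389.756/1044) = 0.611007.
t = (0.948 − 1.410) / 0.611007 = -0.756.
df = n − 2 = 41.
One-sided p ≈ 0.2269, which is ≥ 0.05, so fail to reject H₀.
The data do not give significant evidence that the true slope on years of experience is below 1.410 $1000s per unit.

t = -0.756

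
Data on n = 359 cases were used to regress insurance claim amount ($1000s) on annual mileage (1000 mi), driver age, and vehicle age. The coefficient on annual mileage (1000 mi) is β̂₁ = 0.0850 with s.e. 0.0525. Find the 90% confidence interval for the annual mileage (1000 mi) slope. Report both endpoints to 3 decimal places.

(-0.002, 0.172)

df = n − k − 1 = 359 − 3 − 1 = 355.
t* = t_{0.05, 355} = 1.649157.
Margin = t* × SE = 1.649157 × 0.0525 = 0.08658.
CI: 0.0850 ± 0.08658 → (-0.002, 0.172).
With 90% confidence, each one-unit increase in annual mileage (1000 mi) is associated with a change of between -0.002 and 0.172 $1000s in insurance claim amount, holding the other predictors fixed.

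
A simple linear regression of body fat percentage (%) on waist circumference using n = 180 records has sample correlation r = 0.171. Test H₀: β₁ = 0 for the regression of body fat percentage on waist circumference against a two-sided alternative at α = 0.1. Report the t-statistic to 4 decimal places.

t = r·√(n − 2)/√(1 − r²) = 0.171·√178/√0.970759 = 2.3155.
df = n − 2 = 178.
Two-sided p ≈ 0.0217, which is < 0.1, so reject H₀.
There is evidence of a linear association between waist circumference and body fat percentage.

t = 2.3155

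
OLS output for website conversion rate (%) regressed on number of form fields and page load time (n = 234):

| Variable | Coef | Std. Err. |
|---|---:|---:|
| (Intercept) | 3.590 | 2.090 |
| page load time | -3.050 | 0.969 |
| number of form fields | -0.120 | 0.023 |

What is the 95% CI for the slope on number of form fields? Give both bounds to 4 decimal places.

Read off: b = -0.120, SE = 0.023 for number of form fields.
df = n − k − 1 = 234 − 2 − 1 = 231.
t* = t_{0.025, 231} = 1.970287.
Margin = t* × SE = 1.970287 × 0.023 = 0.045317.
CI: -0.120 ± 0.045317 → (-0.1653, -0.0747).

(-0.1653, -0.0747)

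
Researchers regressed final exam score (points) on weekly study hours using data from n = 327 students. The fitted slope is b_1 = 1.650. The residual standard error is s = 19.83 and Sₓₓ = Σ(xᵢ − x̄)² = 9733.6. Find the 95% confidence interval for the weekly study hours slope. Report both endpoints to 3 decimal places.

SE(b_1) = s/√Sₓₓ = 19.83/√9733.6 = 0.200995.
df = n − 2 = 325.
t* = t_{0.025, 325} = 1.96729.
Margin = t* × SE = 1.96729 × 0.200995 = 0.39542.
CI: 1.650 ± 0.39542 → (1.255, 2.045).
With 95% confidence, each one-unit increase in weekly study hours is associated with a change of between 1.255 and 2.045 points in final exam score.

(1.255, 2.045)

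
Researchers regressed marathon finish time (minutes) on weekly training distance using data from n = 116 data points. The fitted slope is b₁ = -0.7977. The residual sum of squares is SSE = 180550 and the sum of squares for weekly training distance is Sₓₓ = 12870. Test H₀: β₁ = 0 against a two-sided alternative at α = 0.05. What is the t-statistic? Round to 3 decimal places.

t = -2.274

MSE = SSE/(n − 2) = 180550/114 = 1583.77.
SE(b₁) = √(MSE/Sₓₓ) = √(1583.77/12870) = 0.350798.
t = -0.7977 / 0.350798 = -2.274.
df = n − 2 = 114.
Two-sided p ≈ 0.0248, which is < 0.05, so reject H₀.
There is evidence that weekly training distance is associated with marathon finish time.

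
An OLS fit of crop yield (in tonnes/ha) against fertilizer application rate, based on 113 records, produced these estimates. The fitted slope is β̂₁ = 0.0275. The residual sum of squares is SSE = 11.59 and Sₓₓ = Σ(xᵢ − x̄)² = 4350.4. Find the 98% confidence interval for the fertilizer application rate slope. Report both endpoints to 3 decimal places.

(0.016, 0.039)

MSE = SSE/(n − 2) = 11.59/111 = 0.104414.
SE(β̂₁) = √(MSE/Sₓₓ) = √(0.104414/4350.4) = 0.00489909.
df = n − 2 = 111.
t* = t_{0.01, 111} = 2.360412.
Margin = t* × SE = 2.360412 × 0.00489909 = 0.01156.
CI: 0.0275 ± 0.01156 → (0.016, 0.039).
With 98% confidence, each one-unit increase in fertilizer application rate is associated with a change of between 0.016 and 0.039 tonnes/ha in crop yield.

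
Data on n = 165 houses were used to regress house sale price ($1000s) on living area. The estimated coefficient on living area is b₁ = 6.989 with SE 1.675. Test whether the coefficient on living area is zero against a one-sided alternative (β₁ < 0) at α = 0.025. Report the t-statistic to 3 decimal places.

H₀: β₁ = 0 vs H₁: β₁ < 0.
t = (b₁ − β₁⁰)/SE = 6.989 / 1.675 = 4.173.
df = n − 2 = 165 − 2 = 163.
One-sided p ≈ 1.0000, which is ≥ 0.025, so fail to reject H₀.
The data do not give significant evidence that the true slope on living area is negative.

t = 4.173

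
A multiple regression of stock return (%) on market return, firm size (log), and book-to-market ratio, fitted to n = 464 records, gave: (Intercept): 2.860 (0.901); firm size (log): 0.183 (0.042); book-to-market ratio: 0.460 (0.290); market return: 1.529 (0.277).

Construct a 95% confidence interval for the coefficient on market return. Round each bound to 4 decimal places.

Read off: b = 1.529, SE = 0.277 for market return.
df = n − k − 1 = 464 − 3 − 1 = 460.
t* = t_{0.025, 460} = 1.965134.
Margin = t* × SE = 1.965134 × 0.277 = 0.544342.
CI: 1.529 ± 0.544342 → (0.9847, 2.0733).

(0.9847, 2.0733)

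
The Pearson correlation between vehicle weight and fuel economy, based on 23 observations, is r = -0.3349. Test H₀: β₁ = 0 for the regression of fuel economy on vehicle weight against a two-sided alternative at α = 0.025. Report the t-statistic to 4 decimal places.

t = r·√(n − 2)/√(1 − r²) = -0.3349·√21/√0.887842 = -1.6288.
df = n − 2 = 21.
Two-sided p ≈ 0.1183, which is ≥ 0.025, so fail to reject H₀.
The data do not give significant evidence of a linear association between vehicle weight and fuel economy.

t = -1.6288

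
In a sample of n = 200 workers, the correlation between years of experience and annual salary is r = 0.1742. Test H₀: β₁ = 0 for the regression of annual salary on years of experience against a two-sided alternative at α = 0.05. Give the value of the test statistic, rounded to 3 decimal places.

t = 2.489

t = r·√(n − 2)/√(1 − r²) = 0.1742·√198/√0.969654 = 2.489.
df = n − 2 = 198.
Two-sided p ≈ 0.0136, which is < 0.05, so reject H₀.
There is evidence of a linear association between years of experience and annual salary.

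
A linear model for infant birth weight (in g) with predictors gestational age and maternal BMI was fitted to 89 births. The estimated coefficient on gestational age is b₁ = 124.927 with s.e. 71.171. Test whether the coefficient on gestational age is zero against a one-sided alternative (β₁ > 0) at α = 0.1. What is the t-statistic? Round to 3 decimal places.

H₀: β₁ = 0 vs H₁: β₁ > 0.
t = (b₁ − β₁⁰)/SE = 124.927 / 71.171 = 1.755.
df = n − k − 1 = 89 − 2 − 1 = 86.
One-sided p ≈ 0.0414, which is < 0.1, so reject H₀.
There is evidence that the true slope on gestational age is positive, holding the other predictors fixed.

t = 1.755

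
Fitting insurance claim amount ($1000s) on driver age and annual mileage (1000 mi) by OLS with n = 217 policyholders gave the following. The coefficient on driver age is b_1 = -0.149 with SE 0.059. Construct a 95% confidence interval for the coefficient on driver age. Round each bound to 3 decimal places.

df = n − k − 1 = 217 − 2 − 1 = 214.
t* = t_{0.025, 214} = 1.971111.
Margin = t* × SE = 1.971111 × 0.059 = 0.11630.
CI: -0.149 ± 0.11630 → (-0.265, -0.033).
With 95% confidence, each one-unit increase in driver age is associated with a change of between -0.265 and -0.033 $1000s in insurance claim amount, holding the other predictors fixed.

(-0.265, -0.033)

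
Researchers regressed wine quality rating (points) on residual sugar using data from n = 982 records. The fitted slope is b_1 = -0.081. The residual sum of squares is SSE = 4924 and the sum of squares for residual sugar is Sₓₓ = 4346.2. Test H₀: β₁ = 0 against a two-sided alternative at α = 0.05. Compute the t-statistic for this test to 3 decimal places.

MSE = SSE/(n − 2) = 4924/980 = 5.02449.
SE(b_1) = √(MSE/Sₓₓ) = √(5.02449/4346.2) = 0.034001.
t = -0.081 / 0.034001 = -2.382.
df = n − 2 = 980.
Two-sided p ≈ 0.0174, which is < 0.05, so reject H₀.
There is evidence that residual sugar is associated with wine quality rating.

t = -2.382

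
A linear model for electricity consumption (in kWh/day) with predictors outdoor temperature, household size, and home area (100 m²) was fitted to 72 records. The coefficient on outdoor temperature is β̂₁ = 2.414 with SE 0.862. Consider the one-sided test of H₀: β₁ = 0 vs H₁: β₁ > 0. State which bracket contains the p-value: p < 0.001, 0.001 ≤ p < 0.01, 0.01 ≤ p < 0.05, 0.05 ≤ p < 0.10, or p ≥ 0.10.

t = 2.414 / 0.862 = 2.800.
df = n − k − 1 = 72 − 3 − 1 = 68.
One-sided p = P(T_{68} > t) ≈ 0.0033.
So 0.001 ≤ p < 0.01.

0.001 ≤ p < 0.01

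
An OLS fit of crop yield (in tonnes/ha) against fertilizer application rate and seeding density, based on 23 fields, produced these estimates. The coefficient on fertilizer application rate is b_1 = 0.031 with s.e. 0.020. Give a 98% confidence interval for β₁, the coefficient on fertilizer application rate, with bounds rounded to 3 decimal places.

(-0.020, 0.082)

df = n − k − 1 = 23 − 2 − 1 = 20.
t* = t_{0.01, 20} = 2.527977.
Margin = t* × SE = 2.527977 × 0.020 = 0.05056.
CI: 0.031 ± 0.05056 → (-0.020, 0.082).
With 98% confidence, each one-unit increase in fertilizer application rate is associated with a change of between -0.020 and 0.082 tonnes/ha in crop yield, holding the other predictors fixed.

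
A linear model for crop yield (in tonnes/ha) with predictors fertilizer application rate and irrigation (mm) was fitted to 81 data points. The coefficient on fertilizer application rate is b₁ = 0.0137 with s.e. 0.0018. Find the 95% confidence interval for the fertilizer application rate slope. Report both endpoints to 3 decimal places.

(0.010, 0.017)

df = n − k − 1 = 81 − 2 − 1 = 78.
t* = t_{0.025, 78} = 1.990847.
Margin = t* × SE = 1.990847 × 0.0018 = 0.00358.
CI: 0.0137 ± 0.00358 → (0.010, 0.017).
With 95% confidence, each one-unit increase in fertilizer application rate is associated with a change of between 0.010 and 0.017 tonnes/ha in crop yield, holding the other predictors fixed.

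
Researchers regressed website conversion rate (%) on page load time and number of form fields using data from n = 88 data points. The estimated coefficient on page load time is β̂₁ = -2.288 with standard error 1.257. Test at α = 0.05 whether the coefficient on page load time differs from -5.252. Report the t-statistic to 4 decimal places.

t = 2.3580

H₀: β₁ = -5.252 vs H₁: β₁ ≠ -5.252.
t = (β̂₁ − β₁⁰)/SE = (-2.288 − (-5.252)) / 1.257 = 2.3580.
df = n − k − 1 = 88 − 2 − 1 = 85.
Two-sided p ≈ 0.0207, which is < 0.05, so reject H₀.
There is evidence that the true slope on page load time differs from -5.252 % per unit, holding the other predictors fixed.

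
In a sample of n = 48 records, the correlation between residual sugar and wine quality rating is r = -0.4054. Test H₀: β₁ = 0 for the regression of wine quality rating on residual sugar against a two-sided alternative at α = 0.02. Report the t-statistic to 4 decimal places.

t = r·√(n − 2)/√(1 − r²) = -0.4054·√46/√0.835651 = -3.0078.
df = n − 2 = 46.
Two-sided p ≈ 0.0043, which is < 0.02, so reject H₀.
There is evidence of a linear association between residual sugar and wine quality rating.

t = -3.0078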